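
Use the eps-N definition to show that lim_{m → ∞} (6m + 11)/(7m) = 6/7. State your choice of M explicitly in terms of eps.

M = (11/7)/eps

Fix eps > 0. For m ≥ 1, |(6m + 11)/(7m) − (6/7)| = |77|/(7(7m)) = 77/(7(7m)).
Since 7m ≥ 7m for m ≥ 1, this is ≤ 77/(7·7m) = (11/7)/m.
So |(6m + 11)/(7m) − (6/7)| < eps whenever m > (11/7)/eps.
Take M = (11/7)/eps. If m > M then |(6m + 11)/(7m) − (6/7)| ≤ (11/7)/m < eps.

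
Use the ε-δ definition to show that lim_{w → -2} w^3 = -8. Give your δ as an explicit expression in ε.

Fix ε > 0. We seek δ > 0 with 0 < |w + 2| < δ ⇒ |w^3 + 8| < ε.
Factor: w^3 + 8 = (w + 2)(w^2 - 2w + 4), so |w^3 + 8| = |w + 2|·|w^2 - 2w + 4|.
Restrict δ ≤ 1. Then |w + 2| < 1 gives |w| < 3, so by the triangle inequality |w^2 - 2w + 4| ≤ 3^2 + 2·3 + 4 = 19.
Hence |w^3 + 8| ≤ 19|w + 2|, which is < ε once |w + 2| < ε/19.
Take δ = min(1, ε/19). If 0 < |w + 2| < δ then both bounds hold and |w^3 + 8| ≤ 19|w + 2| < 19·(ε/19) = ε.

δ = min(1, ε/19)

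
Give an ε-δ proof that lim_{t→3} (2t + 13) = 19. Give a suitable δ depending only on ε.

δ = ε/2

Fix ε > 0. We need δ > 0 so that 0 < |t − 3| < δ implies |(2t + 13) − 19| < ε.
|(2t + 13) − 19| = |2t - 6| = 2|t − 3|.
Thus it suffices that |t − 3| < ε/2.
Take δ = ε/2. If 0 < |t − 3| < δ then |(2t + 13) − 19| = 2|t − 3| < 2·(ε/2) = ε.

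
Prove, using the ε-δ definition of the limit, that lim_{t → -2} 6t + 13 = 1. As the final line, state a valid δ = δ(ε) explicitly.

δ = ε/6

Let ε > 0 be given. We need δ > 0 so that 0 < |t + 2| < δ implies |(6t + 13) − 1| < ε.
|(6t + 13) − 1| = |6t + 12| = 6|t + 2|.
Thus it suffices that |t + 2| < ε/6.
Take δ = ε/6. If 0 < |t + 2| < δ then |(6t + 13) − 1| = 6|t + 2| < 6·(ε/6) = ε.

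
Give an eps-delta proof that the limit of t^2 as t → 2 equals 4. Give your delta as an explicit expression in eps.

delta = min(1, eps/5)

Fix eps > 0. We seek delta > 0 with 0 < |t − 2| < delta ⇒ |t^2 − 4| < eps.
Factor: t^2 − 4 = (t − 2)(t + 2), so |t^2 − 4| = |t − 2|·|t + 2|.
Restrict delta ≤ 1. Then |t − 2| < 1 gives |t| < 3, so by the triangle inequality |t + 2| ≤ 3 + 2 = 5.
Hence |t^2 − 4| ≤ 5|t − 2|, which is < eps once |t − 2| < eps/5.
Take delta = min(1, eps/5). If 0 < |t − 2| < delta then both bounds hold and |t^2 − 4| ≤ 5|t − 2| < 5·(eps/5) = eps.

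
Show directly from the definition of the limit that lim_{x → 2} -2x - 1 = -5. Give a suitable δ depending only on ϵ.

Suppose ϵ > 0. We need δ > 0 so that 0 < |x − 2| < δ implies |(-2x - 1) + 5| < ϵ.
|(-2x - 1) + 5| = |-2x + 4| = 2|x − 2|.
So 2|x − 2| < ϵ exactly when |x − 2| < ϵ/2.
Choosing δ = ϵ/2 gives |(-2x - 1) + 5| = 2|x − 2| < ϵ whenever |x − 2| < δ.

δ = ϵ/2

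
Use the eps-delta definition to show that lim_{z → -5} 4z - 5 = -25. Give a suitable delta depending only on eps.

delta = eps/4

Suppose eps > 0. We need delta > 0 so that 0 < |z + 5| < delta implies |(4z - 5) + 25| < eps.
|(4z - 5) + 25| = |4z + 20| = 4|z + 5|.
So 4|z + 5| < eps exactly when |z + 5| < eps/4.
Take delta = eps/4. If 0 < |z + 5| < delta then |(4z - 5) + 25| = 4|z + 5| < 4·(eps/4) = eps.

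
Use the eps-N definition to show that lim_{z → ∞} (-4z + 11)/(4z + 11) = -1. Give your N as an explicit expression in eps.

Let eps > 0. We seek N > 0 such that z > N implies |(-4z + 11)/(4z + 11) + 1| < eps.
(-4z + 11)/(4z + 11) + 1 = (4(-4z + 11) − (-4)(4z + 11)) / (4(4z + 11)) = 88/(4(4z + 11)).
For z > 0 we have 4z + 11 > 4z, so |(-4z + 11)/(4z + 11) + 1| = 88/(4(4z + 11)) < 88/(4·4z) = (11/2)/z.
Thus |(-4z + 11)/(4z + 11) + 1| < eps whenever z > (11/2)/eps.
Take N = (11/2)/eps. If z > N then |(-4z + 11)/(4z + 11) + 1| < (11/2)/z < eps.

N = (11/2)/eps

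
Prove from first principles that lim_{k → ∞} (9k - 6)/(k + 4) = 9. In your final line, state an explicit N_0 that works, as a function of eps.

N_0 = 42/eps

Suppose eps > 0. For k ≥ 1, |(9k - 6)/(k + 4) − 9| = |-42|/((k + 4)) = 42/((k + 4)).
Since k + 4 ≥ k for k ≥ 1, this is ≤ 42/(k) = 42/k.
So |(9k - 6)/(k + 4) − 9| < eps whenever k > 42/eps.
Take N_0 = 42/eps. If k > N_0 then |(9k - 6)/(k + 4) − 9| ≤ 42/k < eps.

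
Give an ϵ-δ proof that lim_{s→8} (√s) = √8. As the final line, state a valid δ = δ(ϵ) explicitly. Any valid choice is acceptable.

δ = min(8, √8·ϵ)

Let ϵ > 0. We want δ > 0 such that 0 < |s − 8| < δ implies |√s − √8| < ϵ.
Rationalise: √s − √8 = (s − 8)/(√s + √8), so |√s − √8| = |s − 8|/(√s + √8).
Restrict δ ≤ 8 so that |s − 8| < 8 forces s > 0, and then √s + √8 > √8.
Hence |√s − √8| < |s − 8|/√8, which is < ϵ once |s − 8| < √8·ϵ.
Take δ = min(8, √8·ϵ). If 0 < |s − 8| < δ then s > 0 and |√s − √8| < |s − 8|/√8 < ϵ.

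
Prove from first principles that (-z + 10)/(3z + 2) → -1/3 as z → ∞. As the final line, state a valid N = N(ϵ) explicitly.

N = (32/9)/ϵ

Suppose ϵ > 0. We seek N > 0 such that z > N implies |(-z + 10)/(3z + 2) + 1/3| < ϵ.
(-z + 10)/(3z + 2) + 1/3 = (3(-z + 10) − (-1)(3z + 2)) / (3(3z + 2)) = 32/(3(3z + 2)).
For z > 0 we have 3z + 2 > 3z, so |(-z + 10)/(3z + 2) + 1/3| = 32/(3(3z + 2)) < 32/(3·3z) = (32/9)/z.
Thus |(-z + 10)/(3z + 2) + 1/3| < ϵ whenever z > (32/9)/ϵ.
Take N = (32/9)/ϵ. If z > N then |(-z + 10)/(3z + 2) + 1/3| < (32/9)/z < ϵ.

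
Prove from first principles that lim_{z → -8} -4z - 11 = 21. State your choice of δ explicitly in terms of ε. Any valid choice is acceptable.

Fix ε > 0. We need δ > 0 so that 0 < |z + 8| < δ implies |(-4z - 11) − 21| < ε.
Since (-4z - 11) − 21 = -4(z + 8), we have |(-4z - 11) − 21| = 4|z + 8|.
Thus it suffices that |z + 8| < ε/4.
Choosing δ = ε/4 gives |(-4z - 11) − 21| = 4|z + 8| < ε whenever |z + 8| < δ.

δ = ε/4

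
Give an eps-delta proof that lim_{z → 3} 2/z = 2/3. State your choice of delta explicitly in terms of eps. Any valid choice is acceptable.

Let eps > 0 be given. We seek delta > 0 such that 0 < |z − 3| < delta implies |2/z − (2/3)| < eps.
|2/z − (2/3)| = 2·|3 − z|/(3·|z|) = 2|z − 3|/(3|z|).
Restrict delta ≤ 3/2. Then |z − 3| < 3/2 gives |z| > 3/2, so 3|z| > 9/2.
Then |2/z − (2/3)| < 2|z − 3|/(9/2), which is < eps when |z − 3| < (9/4)eps.
Take delta = min(3/2, (9/4)eps). Then 0 < |z − 3| < delta gives both |z − 3| < 3/2 and |z − 3| < (9/4)eps, so |2/z − (2/3)| < eps.

delta = min(3/2, (9/4)eps)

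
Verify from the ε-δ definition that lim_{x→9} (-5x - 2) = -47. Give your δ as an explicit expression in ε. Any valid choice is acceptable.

Fix ε > 0. We need δ > 0 so that 0 < |x − 9| < δ implies |(-5x - 2) + 47| < ε.
|(-5x - 2) + 47| = |-5x + 45| = 5|x − 9|.
Thus it suffices that |x − 9| < ε/5.
Take δ = ε/5. If 0 < |x − 9| < δ then |(-5x - 2) + 47| = 5|x − 9| < 5·(ε/5) = ε.

δ = ε/5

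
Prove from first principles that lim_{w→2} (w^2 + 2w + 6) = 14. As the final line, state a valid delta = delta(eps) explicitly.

delta = min(1, eps/7)

Let eps > 0. We want delta > 0 such that 0 < |w − 2| < delta implies |(w^2 + 2w + 6) − 14| < eps.
(w^2 + 2w + 6) − 14 = w^2 + 2w - 8 = (w − 2)(w + 4).
So |(w^2 + 2w + 6) − 14| = |w − 2|·|w + 4|.
Require delta ≤ 1. Then |w − 2| < 1 gives |w| < 3, and by the triangle inequality |w + 4| ≤ 3 + 4 = 7.
Hence |(w^2 + 2w + 6) − 14| ≤ 7|w − 2| < eps provided |w − 2| < eps/7.
Take delta = min(1, eps/7). Then 0 < |w − 2| < delta gives both |w − 2| < 1 and |w − 2| < eps/7, so |(w^2 + 2w + 6) − 14| < eps.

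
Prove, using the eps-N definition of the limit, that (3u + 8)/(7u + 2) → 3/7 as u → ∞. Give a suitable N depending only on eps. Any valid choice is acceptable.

N = (50/49)/eps

Let eps > 0 be given. We seek N > 0 such that u > N implies |(3u + 8)/(7u + 2) − (3/7)| < eps.
(3u + 8)/(7u + 2) − (3/7) = (7(3u + 8) − 3(7u + 2)) / (7(7u + 2)) = 50/(7(7u + 2)).
For u > 0 we have 7u + 2 > 7u, so |(3u + 8)/(7u + 2) − (3/7)| = 50/(7(7u + 2)) < 50/(7·7u) = (50/49)/u.
Thus |(3u + 8)/(7u + 2) − (3/7)| < eps whenever u > (50/49)/eps.
Take N = (50/49)/eps. If u > N then |(3u + 8)/(7u + 2) − (3/7)| < (50/49)/u < eps.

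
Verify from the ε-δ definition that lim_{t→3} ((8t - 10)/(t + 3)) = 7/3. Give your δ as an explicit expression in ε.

δ = min(3, (9/17)ε)

Suppose ε > 0. We want δ > 0 with 0 < |t − 3| < δ ⇒ |(8t - 10)/(t + 3) − (7/3)| < ε.
Combining over a common denominator, (8t - 10)/(t + 3) − (7/3) = [(8t - 10)·6 − 14·(t + 3)] / [6·(t + 3)] = 34(t − 3) / (6(t + 3)).
So |(8t - 10)/(t + 3) − (7/3)| = 34|t − 3| / (6·|t + 3|).
Require δ ≤ 3, so |t + 3| ≥ |6| − |t − 3| > 6 − 3 = 3.
Hence |(8t - 10)/(t + 3) − (7/3)| < 34|t − 3|/(6·3) = (17/9)|t − 3|, which is < ε once |t − 3| < (9/17)ε.
Take δ = min(3, (9/17)ε). Then 0 < |t − 3| < δ forces both bounds, so |(8t - 10)/(t + 3) − (7/3)| < ε.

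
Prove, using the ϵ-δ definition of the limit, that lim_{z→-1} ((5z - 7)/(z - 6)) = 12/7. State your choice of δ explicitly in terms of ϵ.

Suppose ϵ > 0. We want δ > 0 with 0 < |z + 1| < δ ⇒ |(5z - 7)/(z - 6) − (12/7)| < ϵ.
Combining over a common denominator, (5z - 7)/(z - 6) − (12/7) = [(5z - 7)·(-7) − (-12)·(z - 6)] / [(-7)·(z - 6)] = -23(z + 1) / ((-7)(z - 6)).
So |(5z - 7)/(z - 6) − (12/7)| = 23|z + 1| / (7·|z − 6|).
Restrict δ ≤ 7/2. Then |z + 1| < 7/2 gives |z − 6| = |(z + 1) + (-7)| ≥ 7 − 7/2 = 7/2.
Hence |(5z - 7)/(z - 6) − (12/7)| < 23|z + 1|/(7·(7/2)) = (46/49)|z + 1|, which is < ϵ once |z + 1| < (49/46)ϵ.
Take δ = min(7/2, (49/46)ϵ). Then 0 < |z + 1| < δ forces both bounds, so |(5z - 7)/(z - 6) − (12/7)| < ϵ.

δ = min(7/2, (49/46)ϵ)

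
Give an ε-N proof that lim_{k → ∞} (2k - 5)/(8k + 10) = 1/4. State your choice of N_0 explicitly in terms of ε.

Suppose ε > 0. For k ≥ 1, |(2k - 5)/(8k + 10) − (1/4)| = |-60|/(8(8k + 10)) = 60/(8(8k + 10)).
Since 8k + 10 ≥ 8k for k ≥ 1, this is ≤ 60/(8·8k) = (15/16)/k.
So |(2k - 5)/(8k + 10) − (1/4)| < ε whenever k > (15/16)/ε.
Take N_0 = (15/16)/ε. If k > N_0 then |(2k - 5)/(8k + 10) − (1/4)| ≤ (15/16)/k < ε.

N_0 = (15/16)/ε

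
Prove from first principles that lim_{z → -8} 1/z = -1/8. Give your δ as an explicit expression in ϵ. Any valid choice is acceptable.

δ = min(4, 32ϵ)

Suppose ϵ > 0. We seek δ > 0 such that 0 < |z + 8| < δ implies |1/z + 1/8| < ϵ.
|1/z + 1/8| = |-8 − z|/(8·|z|) = |z + 8|/(8|z|).
Require δ ≤ 4 so that |z| > 8 − 4 = 4, hence 8|z| > 32.
Then |1/z + 1/8| < |z + 8|/32, which is < ϵ when |z + 8| < 32ϵ.
Take δ = min(4, 32ϵ). Then 0 < |z + 8| < δ gives both |z + 8| < 4 and |z + 8| < 32ϵ, so |1/z + 1/8| < ϵ.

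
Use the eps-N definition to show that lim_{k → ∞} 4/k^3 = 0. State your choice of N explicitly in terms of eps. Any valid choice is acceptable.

Let eps > 0. For k ≥ 1, |4/k^3 − 0| = 4/k^3.
4/k^3 < eps ⇔ k^3 > 4/eps ⇔ k > (4/eps)^{1/3}.
Take N = (4/eps)^{1/3}. Then k > N implies 4/k^3 < eps.

N = (4/eps)^{1/3}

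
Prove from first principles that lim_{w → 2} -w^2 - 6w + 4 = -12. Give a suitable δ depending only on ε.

Suppose ε > 0. We want δ > 0 such that 0 < |w − 2| < δ implies |(-w^2 - 6w + 4) + 12| < ε.
(-w^2 - 6w + 4) + 12 = -w^2 - 6w + 16 = (w − 2)(-w - 8).
So |(-w^2 - 6w + 4) + 12| = |w − 2|·|-w - 8|.
Assume first that |w − 2| < 1, so |w| < 3. Then |-w - 8| ≤ 3 + 8 = 11.
Hence |(-w^2 - 6w + 4) + 12| ≤ 11|w − 2| < ε provided |w − 2| < ε/11.
Choosing δ = min(1, ε/11) ensures both conditions, hence |(-w^2 - 6w + 4) + 12| < ε.

δ = min(1, ε/11)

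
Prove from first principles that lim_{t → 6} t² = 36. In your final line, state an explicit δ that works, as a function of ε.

Fix ε > 0. We seek δ > 0 with 0 < |t − 6| < δ ⇒ |t² − 36| < ε.
Factor: t² − 36 = (t − 6)(t + 6), so |t² − 36| = |t − 6|·|t + 6|.
Impose δ ≤ 1 so that |t| < 7; then |t + 6| ≤ 13.
Hence |t² − 36| ≤ 13|t − 6|, which is < ε once |t − 6| < ε/13.
Take δ = min(1, ε/13). If 0 < |t − 6| < δ then both bounds hold and |t² − 36| ≤ 13|t − 6| < 13·(ε/13) = ε.

δ = min(1, ε/13)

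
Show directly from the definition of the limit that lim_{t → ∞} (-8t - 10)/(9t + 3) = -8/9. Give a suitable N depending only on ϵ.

Suppose ϵ > 0. We seek N > 0 such that t > N implies |(-8t - 10)/(9t + 3) + 8/9| < ϵ.
(-8t - 10)/(9t + 3) + 8/9 = (9(-8t - 10) − (-8)(9t + 3)) / (9(9t + 3)) = -66/(9(9t + 3)).
For t > 0 we have 9t + 3 > 9t, so |(-8t - 10)/(9t + 3) + 8/9| = 66/(9(9t + 3)) < 66/(9·9t) = (22/27)/t.
Thus |(-8t - 10)/(9t + 3) + 8/9| < ϵ whenever t > (22/27)/ϵ.
Take N = (22/27)/ϵ. If t > N then |(-8t - 10)/(9t + 3) + 8/9| < (22/27)/t < ϵ.

N = (22/27)/ϵ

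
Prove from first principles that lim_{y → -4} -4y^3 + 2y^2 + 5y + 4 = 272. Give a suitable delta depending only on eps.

Suppose eps > 0. We want delta > 0 such that 0 < |y + 4| < delta implies |(-4y^3 + 2y^2 + 5y + 4) − 272| < eps.
(-4y^3 + 2y^2 + 5y + 4) − 272 = -4y^3 + 2y^2 + 5y - 268 = (y + 4)(-4y^2 + 18y - 67).
So |(-4y^3 + 2y^2 + 5y + 4) − 272| = |y + 4|·|-4y^2 + 18y - 67|.
Require delta ≤ 1. Then |y + 4| < 1 gives |y| < 5, and by the triangle inequality |-4y^2 + 18y - 67| ≤ 4·5^2 + 18·5 + 67 = 257.
Hence |(-4y^3 + 2y^2 + 5y + 4) − 272| ≤ 257|y + 4| < eps provided |y + 4| < eps/257.
Choosing delta = min(1, eps/257) ensures both conditions, hence |(-4y^3 + 2y^2 + 5y + 4) − 272| < eps.

delta = min(1, eps/257)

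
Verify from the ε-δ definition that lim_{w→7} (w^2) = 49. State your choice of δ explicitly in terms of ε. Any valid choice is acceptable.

Let ε > 0 be given. We seek δ > 0 with 0 < |w − 7| < δ ⇒ |w^2 − 49| < ε.
Factor: w^2 − 49 = (w − 7)(w + 7), so |w^2 − 49| = |w − 7|·|w + 7|.
Impose δ ≤ 1 so that |w| < 8; then |w + 7| ≤ 15.
Hence |w^2 − 49| ≤ 15|w − 7|, which is < ε once |w − 7| < ε/15.
Take δ = min(1, ε/15). If 0 < |w − 7| < δ then both bounds hold and |w^2 − 49| ≤ 15|w − 7| < 15·(ε/15) = ε.

δ = min(1, ε/15)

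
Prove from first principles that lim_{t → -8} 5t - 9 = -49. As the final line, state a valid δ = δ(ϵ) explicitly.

Suppose ϵ > 0. We need δ > 0 so that 0 < |t + 8| < δ implies |(5t - 9) + 49| < ϵ.
|(5t - 9) + 49| = |5t + 40| = 5|t + 8|.
Thus it suffices that |t + 8| < ϵ/5.
Take δ = ϵ/5. If 0 < |t + 8| < δ then |(5t - 9) + 49| = 5|t + 8| < 5·(ϵ/5) = ϵ.

δ = ϵ/5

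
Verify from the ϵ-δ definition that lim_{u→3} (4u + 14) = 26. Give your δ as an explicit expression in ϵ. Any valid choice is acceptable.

Let ϵ > 0. We need δ > 0 so that 0 < |u − 3| < δ implies |(4u + 14) − 26| < ϵ.
|(4u + 14) − 26| = |4u - 12| = 4|u − 3|.
Thus it suffices that |u − 3| < ϵ/4.
Choosing δ = ϵ/4 gives |(4u + 14) − 26| = 4|u − 3| < ϵ whenever |u − 3| < δ.

δ = ϵ/4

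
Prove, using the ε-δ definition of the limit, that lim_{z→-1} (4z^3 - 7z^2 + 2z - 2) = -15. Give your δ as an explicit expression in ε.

Let ε > 0 be given. We want δ > 0 such that 0 < |z + 1| < δ implies |(4z^3 - 7z^2 + 2z - 2) + 15| < ε.
(4z^3 - 7z^2 + 2z - 2) + 15 = 4z^3 - 7z^2 + 2z + 13 = (z + 1)(4z^2 - 11z + 13).
So |(4z^3 - 7z^2 + 2z - 2) + 15| = |z + 1|·|4z^2 - 11z + 13|.
Require δ ≤ 2. Then |z + 1| < 2 gives |z| < 3, and by the triangle inequality |4z^2 - 11z + 13| ≤ 4·3^2 + 11·3 + 13 = 82.
Hence |(4z^3 - 7z^2 + 2z - 2) + 15| ≤ 82|z + 1| < ε provided |z + 1| < ε/82.
Take δ = min(2, ε/82). Then 0 < |z + 1| < δ gives both |z + 1| < 2 and |z + 1| < ε/82, so |(4z^3 - 7z^2 + 2z - 2) + 15| < ε.

δ = min(2, ε/82)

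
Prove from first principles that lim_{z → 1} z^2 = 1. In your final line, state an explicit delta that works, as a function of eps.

Let eps > 0 be given. We seek delta > 0 with 0 < |z − 1| < delta ⇒ |z^2 − 1| < eps.
Factor: z^2 − 1 = (z − 1)(z + 1), so |z^2 − 1| = |z − 1|·|z + 1|.
Restrict delta ≤ 1. Then |z − 1| < 1 gives |z| < 2, so by the triangle inequality |z + 1| ≤ 2 + 1 = 3.
Hence |z^2 − 1| ≤ 3|z − 1|, which is < eps once |z − 1| < eps/3.
Take delta = min(1, eps/3). If 0 < |z − 1| < delta then both bounds hold and |z^2 − 1| ≤ 3|z − 1| < 3·(eps/3) = eps.

delta = min(1, eps/3)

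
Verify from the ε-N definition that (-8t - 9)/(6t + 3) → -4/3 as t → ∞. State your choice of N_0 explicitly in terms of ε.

N_0 = (5/6)/ε

Let ε > 0. We seek N_0 > 0 such that t > N_0 implies |(-8t - 9)/(6t + 3) + 4/3| < ε.
(-8t - 9)/(6t + 3) + 4/3 = (6(-8t - 9) − (-8)(6t + 3)) / (6(6t + 3)) = -30/(6(6t + 3)).
For t > 0 we have 6t + 3 > 6t, so |(-8t - 9)/(6t + 3) + 4/3| = 30/(6(6t + 3)) < 30/(6·6t) = (5/6)/t.
Thus |(-8t - 9)/(6t + 3) + 4/3| < ε whenever t > (5/6)/ε.
Take N_0 = (5/6)/ε. If t > N_0 then |(-8t - 9)/(6t + 3) + 4/3| < (5/6)/t < ε.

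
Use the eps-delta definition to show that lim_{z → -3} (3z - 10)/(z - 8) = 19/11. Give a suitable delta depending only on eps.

delta = min(11/2, (121/28)eps)

Let eps > 0 be given. We want delta > 0 with 0 < |z + 3| < delta ⇒ |(3z - 10)/(z - 8) − (19/11)| < eps.
Combining over a common denominator, (3z - 10)/(z - 8) − (19/11) = [(3z - 10)·(-11) − (-19)·(z - 8)] / [(-11)·(z - 8)] = -14(z + 3) / ((-11)(z - 8)).
So |(3z - 10)/(z - 8) − (19/11)| = 14|z + 3| / (11·|z − 8|).
Require delta ≤ 11/2, so |z − 8| ≥ |-11| − |z + 3| > 11 − 11/2 = 11/2.
Hence |(3z - 10)/(z - 8) − (19/11)| < 14|z + 3|/(11·(11/2)) = (28/121)|z + 3|, which is < eps once |z + 3| < (121/28)eps.
Take delta = min(11/2, (121/28)eps). Then 0 < |z + 3| < delta forces both bounds, so |(3z - 10)/(z - 8) − (19/11)| < eps.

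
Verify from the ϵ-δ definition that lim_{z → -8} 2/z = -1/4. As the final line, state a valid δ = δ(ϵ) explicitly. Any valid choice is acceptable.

Fix ϵ > 0. We seek δ > 0 such that 0 < |z + 8| < δ implies |2/z + 1/4| < ϵ.
|2/z + 1/4| = 2·|-8 − z|/(8·|z|) = 2|z + 8|/(8|z|).
Require δ ≤ 4 so that |z| > 8 − 4 = 4, hence 8|z| > 32.
Then |2/z + 1/4| < 2|z + 8|/32, which is < ϵ when |z + 8| < 16ϵ.
Take δ = min(4, 16ϵ). Then 0 < |z + 8| < δ gives both |z + 8| < 4 and |z + 8| < 16ϵ, so |2/z + 1/4| < ϵ.

δ = min(4, 16ϵ)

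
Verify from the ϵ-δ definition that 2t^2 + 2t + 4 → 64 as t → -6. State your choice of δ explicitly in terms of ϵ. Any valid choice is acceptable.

δ = min(2, ϵ/26)

Fix ϵ > 0. We want δ > 0 such that 0 < |t + 6| < δ implies |(2t^2 + 2t + 4) − 64| < ϵ.
(2t^2 + 2t + 4) − 64 = 2t^2 + 2t - 60 = (t + 6)(2t - 10).
So |(2t^2 + 2t + 4) − 64| = |t + 6|·|2t - 10|.
Require δ ≤ 2. Then |t + 6| < 2 gives |t| < 8, and by the triangle inequality |2t - 10| ≤ 2·8 + 10 = 26.
Hence |(2t^2 + 2t + 4) − 64| ≤ 26|t + 6| < ϵ provided |t + 6| < ϵ/26.
Choosing δ = min(2, ϵ/26) ensures both conditions, hence |(2t^2 + 2t + 4) − 64| < ϵ.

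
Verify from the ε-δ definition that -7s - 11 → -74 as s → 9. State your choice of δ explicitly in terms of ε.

δ = ε/7

Suppose ε > 0. We need δ > 0 so that 0 < |s − 9| < δ implies |(-7s - 11) + 74| < ε.
|(-7s - 11) + 74| = |-7s + 63| = 7|s − 9|.
Thus it suffices that |s − 9| < ε/7.
Choosing δ = ε/7 gives |(-7s - 11) + 74| = 7|s − 9| < ε whenever |s − 9| < δ.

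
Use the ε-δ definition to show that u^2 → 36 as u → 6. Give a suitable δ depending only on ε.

δ = min(2, ε/14)

Suppose ε > 0. We seek δ > 0 with 0 < |u − 6| < δ ⇒ |u^2 − 36| < ε.
Factor: u^2 − 36 = (u − 6)(u + 6), so |u^2 − 36| = |u − 6|·|u + 6|.
Impose δ ≤ 2 so that |u| < 8; then |u + 6| ≤ 14.
Hence |u^2 − 36| ≤ 14|u − 6|, which is < ε once |u − 6| < ε/14.
Take δ = min(2, ε/14). If 0 < |u − 6| < δ then both bounds hold and |u^2 − 36| ≤ 14|u − 6| < 14·(ε/14) = ε.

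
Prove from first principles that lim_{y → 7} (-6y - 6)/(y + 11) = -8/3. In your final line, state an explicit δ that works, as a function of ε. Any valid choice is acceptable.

δ = min(9, (27/10)ε)

Suppose ε > 0. We want δ > 0 with 0 < |y − 7| < δ ⇒ |(-6y - 6)/(y + 11) + 8/3| < ε.
Combining over a common denominator, (-6y - 6)/(y + 11) + 8/3 = [(-6y - 6)·18 − (-48)·(y + 11)] / [18·(y + 11)] = -60(y − 7) / (18(y + 11)).
So |(-6y - 6)/(y + 11) + 8/3| = 60|y − 7| / (18·|y + 11|).
Require δ ≤ 9, so |y + 11| ≥ |18| − |y − 7| > 18 − 9 = 9.
Hence |(-6y - 6)/(y + 11) + 8/3| < 60|y − 7|/(18·9) = (10/27)|y − 7|, which is < ε once |y − 7| < (27/10)ε.
Take δ = min(9, (27/10)ε). Then 0 < |y − 7| < δ forces both bounds, so |(-6y - 6)/(y + 11) + 8/3| < ε.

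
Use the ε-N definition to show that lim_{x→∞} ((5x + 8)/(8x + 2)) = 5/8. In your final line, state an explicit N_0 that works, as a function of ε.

N_0 = (27/32)/ε

Fix ε > 0. We seek N_0 > 0 such that x > N_0 implies |(5x + 8)/(8x + 2) − (5/8)| < ε.
(5x + 8)/(8x + 2) − (5/8) = (8(5x + 8) − 5(8x + 2)) / (8(8x + 2)) = 54/(8(8x + 2)).
For x > 0 we have 8x + 2 > 8x, so |(5x + 8)/(8x + 2) − (5/8)| = 54/(8(8x + 2)) < 54/(8·8x) = (27/32)/x.
Thus |(5x + 8)/(8x + 2) − (5/8)| < ε whenever x > (27/32)/ε.
Take N_0 = (27/32)/ε. If x > N_0 then |(5x + 8)/(8x + 2) − (5/8)| < (27/32)/x < ε.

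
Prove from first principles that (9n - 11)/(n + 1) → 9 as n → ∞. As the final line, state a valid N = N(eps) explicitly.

Suppose eps > 0. For n ≥ 1, |(9n - 11)/(n + 1) − 9| = |-20|/((n + 1)) = 20/((n + 1)).
Since n + 1 ≥ n for n ≥ 1, this is ≤ 20/(n) = 20/n.
So |(9n - 11)/(n + 1) − 9| < eps whenever n > 20/eps.
Take N = 20/eps. If n > N then |(9n - 11)/(n + 1) − 9| ≤ 20/n < eps.

N = 20/eps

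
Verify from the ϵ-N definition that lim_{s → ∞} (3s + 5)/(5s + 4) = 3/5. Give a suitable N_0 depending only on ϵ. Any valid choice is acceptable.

Let ϵ > 0. We seek N_0 > 0 such that s > N_0 implies |(3s + 5)/(5s + 4) − (3/5)| < ϵ.
(3s + 5)/(5s + 4) − (3/5) = (5(3s + 5) − 3(5s + 4)) / (5(5s + 4)) = 13/(5(5s + 4)).
For s > 0 we have 5s + 4 > 5s, so |(3s + 5)/(5s + 4) − (3/5)| = 13/(5(5s + 4)) < 13/(5·5s) = (13/25)/s.
Thus |(3s + 5)/(5s + 4) − (3/5)| < ϵ whenever s > (13/25)/ϵ.
Take N_0 = (13/25)/ϵ. If s > N_0 then |(3s + 5)/(5s + 4) − (3/5)| < (13/25)/s < ϵ.

N_0 = (13/25)/ϵ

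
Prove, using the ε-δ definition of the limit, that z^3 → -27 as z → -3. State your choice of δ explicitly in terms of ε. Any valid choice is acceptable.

δ = min(2, ε/49)

Let ε > 0 be given. We seek δ > 0 with 0 < |z + 3| < δ ⇒ |z^3 + 27| < ε.
Factor: z^3 + 27 = (z + 3)(z^2 - 3z + 9), so |z^3 + 27| = |z + 3|·|z^2 - 3z + 9|.
Impose δ ≤ 2 so that |z| < 5; then |z^2 - 3z + 9| ≤ 49.
Hence |z^3 + 27| ≤ 49|z + 3|, which is < ε once |z + 3| < ε/49.
Take δ = min(2, ε/49). If 0 < |z + 3| < δ then both bounds hold and |z^3 + 27| ≤ 49|z + 3| < 49·(ε/49) = ε.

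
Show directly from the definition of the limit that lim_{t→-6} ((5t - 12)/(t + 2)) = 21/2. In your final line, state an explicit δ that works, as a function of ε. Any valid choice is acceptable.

Fix ε > 0. We want δ > 0 with 0 < |t + 6| < δ ⇒ |(5t - 12)/(t + 2) − (21/2)| < ε.
Combining over a common denominator, (5t - 12)/(t + 2) − (21/2) = [(5t - 12)·(-4) − (-42)·(t + 2)] / [(-4)·(t + 2)] = 22(t + 6) / ((-4)(t + 2)).
So |(5t - 12)/(t + 2) − (21/2)| = 22|t + 6| / (4·|t + 2|).
Require δ ≤ 2, so |t + 2| ≥ |-4| − |t + 6| > 4 − 2 = 2.
Hence |(5t - 12)/(t + 2) − (21/2)| < 22|t + 6|/(4·2) = (11/4)|t + 6|, which is < ε once |t + 6| < (4/11)ε.
Take δ = min(2, (4/11)ε). Then 0 < |t + 6| < δ forces both bounds, so |(5t - 12)/(t + 2) − (21/2)| < ε.

δ = min(2, (4/11)ε)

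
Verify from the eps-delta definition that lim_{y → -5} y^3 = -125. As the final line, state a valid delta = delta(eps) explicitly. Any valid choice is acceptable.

Suppose eps > 0. We seek delta > 0 with 0 < |y + 5| < delta ⇒ |y^3 + 125| < eps.
Factor: y^3 + 125 = (y + 5)(y^2 - 5y + 25), so |y^3 + 125| = |y + 5|·|y^2 - 5y + 25|.
Impose delta ≤ 1 so that |y| < 6; then |y^2 - 5y + 25| ≤ 91.
Hence |y^3 + 125| ≤ 91|y + 5|, which is < eps once |y + 5| < eps/91.
Take delta = min(1, eps/91). If 0 < |y + 5| < delta then both bounds hold and |y^3 + 125| ≤ 91|y + 5| < 91·(eps/91) = eps.

delta = min(1, eps/91)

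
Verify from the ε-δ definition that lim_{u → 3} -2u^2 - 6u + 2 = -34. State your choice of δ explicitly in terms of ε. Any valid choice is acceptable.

δ = min(2, ε/22)

Suppose ε > 0. We want δ > 0 such that 0 < |u − 3| < δ implies |(-2u^2 - 6u + 2) + 34| < ε.
(-2u^2 - 6u + 2) + 34 = -2u^2 - 6u + 36 = (u − 3)(-2u - 12).
So |(-2u^2 - 6u + 2) + 34| = |u − 3|·|-2u - 12|.
Require δ ≤ 2. Then |u − 3| < 2 gives |u| < 5, and by the triangle inequality |-2u - 12| ≤ 2·5 + 12 = 22.
Hence |(-2u^2 - 6u + 2) + 34| ≤ 22|u − 3| < ε provided |u − 3| < ε/22.
Choosing δ = min(2, ε/22) ensures both conditions, hence |(-2u^2 - 6u + 2) + 34| < ε.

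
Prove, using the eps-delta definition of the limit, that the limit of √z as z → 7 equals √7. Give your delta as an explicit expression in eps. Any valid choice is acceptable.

Suppose eps > 0. We want delta > 0 such that 0 < |z − 7| < delta implies |√z − √7| < eps.
Rationalise: √z − √7 = (z − 7)/(√z + √7), so |√z − √7| = |z − 7|/(√z + √7).
Restrict delta ≤ 7 so that |z − 7| < 7 forces z > 0, and then √z + √7 > √7.
Hence |√z − √7| < |z − 7|/√7, which is < eps once |z − 7| < √7·eps.
Take delta = min(7, √7·eps). If 0 < |z − 7| < delta then z > 0 and |√z − √7| < |z − 7|/√7 < eps.

delta = min(7, √7·eps)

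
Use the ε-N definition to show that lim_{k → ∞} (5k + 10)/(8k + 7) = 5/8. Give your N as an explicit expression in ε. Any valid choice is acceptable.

N = (45/64)/ε

Let ε > 0. For k ≥ 1, |(5k + 10)/(8k + 7) − (5/8)| = |45|/(8(8k + 7)) = 45/(8(8k + 7)).
Since 8k + 7 ≥ 8k for k ≥ 1, this is ≤ 45/(8·8k) = (45/64)/k.
So |(5k + 10)/(8k + 7) − (5/8)| < ε whenever k > (45/64)/ε.
Take N = (45/64)/ε. If k > N then |(5k + 10)/(8k + 7) − (5/8)| ≤ (45/64)/k < ε.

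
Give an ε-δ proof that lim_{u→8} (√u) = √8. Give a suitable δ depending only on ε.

Let ε > 0. We want δ > 0 such that 0 < |u − 8| < δ implies |√u − √8| < ε.
Multiplying by the conjugate, |√u − √8| = |u − 8|/(√u + √8).
Restrict δ ≤ 8 so that |u − 8| < 8 forces u > 0, and then √u + √8 > √8.
Hence |√u − √8| < |u − 8|/√8, which is < ε once |u − 8| < √8·ε.
Take δ = min(8, √8·ε). If 0 < |u − 8| < δ then u > 0 and |√u − √8| < |u − 8|/√8 < ε.

δ = min(8, √8·ε)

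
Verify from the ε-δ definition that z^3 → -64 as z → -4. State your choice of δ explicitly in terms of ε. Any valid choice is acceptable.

Let ε > 0. We seek δ > 0 with 0 < |z + 4| < δ ⇒ |z^3 + 64| < ε.
Factor: z^3 + 64 = (z + 4)(z^2 - 4z + 16), so |z^3 + 64| = |z + 4|·|z^2 - 4z + 16|.
Restrict δ ≤ 1. Then |z + 4| < 1 gives |z| < 5, so by the triangle inequality |z^2 - 4z + 16| ≤ 5^2 + 4·5 + 16 = 61.
Hence |z^3 + 64| ≤ 61|z + 4|, which is < ε once |z + 4| < ε/61.
Take δ = min(1, ε/61). If 0 < |z + 4| < δ then both bounds hold and |z^3 + 64| ≤ 61|z + 4| < 61·(ε/61) = ε.

δ = min(1, ε/61)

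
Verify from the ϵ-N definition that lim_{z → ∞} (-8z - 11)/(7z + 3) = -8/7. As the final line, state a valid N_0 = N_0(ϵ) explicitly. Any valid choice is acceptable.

Suppose ϵ > 0. We seek N_0 > 0 such that z > N_0 implies |(-8z - 11)/(7z + 3) + 8/7| < ϵ.
(-8z - 11)/(7z + 3) + 8/7 = (7(-8z - 11) − (-8)(7z + 3)) / (7(7z + 3)) = -53/(7(7z + 3)).
For z > 0 we have 7z + 3 > 7z, so |(-8z - 11)/(7z + 3) + 8/7| = 53/(7(7z + 3)) < 53/(7·7z) = (53/49)/z.
Thus |(-8z - 11)/(7z + 3) + 8/7| < ϵ whenever z > (53/49)/ϵ.
Take N_0 = (53/49)/ϵ. If z > N_0 then |(-8z - 11)/(7z + 3) + 8/7| < (53/49)/z < ϵ.

N_0 = (53/49)/ϵ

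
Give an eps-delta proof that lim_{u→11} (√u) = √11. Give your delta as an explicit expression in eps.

delta = min(11, √11·eps)

Let eps > 0 be given. We want delta > 0 such that 0 < |u − 11| < delta implies |√u − √11| < eps.
Rationalise: √u − √11 = (u − 11)/(√u + √11), so |√u − √11| = |u − 11|/(√u + √11).
Restrict delta ≤ 11 so that |u − 11| < 11 forces u > 0, and then √u + √11 > √11.
Hence |√u − √11| < |u − 11|/√11, which is < eps once |u − 11| < √11·eps.
Take delta = min(11, √11·eps). If 0 < |u − 11| < delta then u > 0 and |√u − √11| < |u − 11|/√11 < eps.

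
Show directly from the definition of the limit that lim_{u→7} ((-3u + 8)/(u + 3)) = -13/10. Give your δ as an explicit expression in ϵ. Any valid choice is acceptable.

δ = min(5, (50/17)ϵ)

Fix ϵ > 0. We want δ > 0 with 0 < |u − 7| < δ ⇒ |(-3u + 8)/(u + 3) + 13/10| < ϵ.
Combining over a common denominator, (-3u + 8)/(u + 3) + 13/10 = [(-3u + 8)·10 − (-13)·(u + 3)] / [10·(u + 3)] = -17(u − 7) / (10(u + 3)).
So |(-3u + 8)/(u + 3) + 13/10| = 17|u − 7| / (10·|u + 3|).
Restrict δ ≤ 5. Then |u − 7| < 5 gives |u + 3| = |(u − 7) + 10| ≥ 10 − 5 = 5.
Hence |(-3u + 8)/(u + 3) + 13/10| < 17|u − 7|/(10·5) = (17/50)|u − 7|, which is < ϵ once |u − 7| < (50/17)ϵ.
Take δ = min(5, (50/17)ϵ). Then 0 < |u − 7| < δ forces both bounds, so |(-3u + 8)/(u + 3) + 13/10| < ϵ.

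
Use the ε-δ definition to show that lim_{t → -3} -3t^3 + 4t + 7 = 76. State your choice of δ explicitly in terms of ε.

Let ε > 0. We want δ > 0 such that 0 < |t + 3| < δ implies |(-3t^3 + 4t + 7) − 76| < ε.
(-3t^3 + 4t + 7) − 76 = -3t^3 + 4t - 69 = (t + 3)(-3t^2 + 9t - 23).
So |(-3t^3 + 4t + 7) − 76| = |t + 3|·|-3t^2 + 9t - 23|.
Assume first that |t + 3| < 1, so |t| < 4. Then |-3t^2 + 9t - 23| ≤ 3·4^2 + 9·4 + 23 = 107.
Hence |(-3t^3 + 4t + 7) − 76| ≤ 107|t + 3| < ε provided |t + 3| < ε/107.
Take δ = min(1, ε/107). Then 0 < |t + 3| < δ gives both |t + 3| < 1 and |t + 3| < ε/107, so |(-3t^3 + 4t + 7) − 76| < ε.

δ = min(1, ε/107)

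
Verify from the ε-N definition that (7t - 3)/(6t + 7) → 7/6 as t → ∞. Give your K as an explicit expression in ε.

Let ε > 0 be given. We seek K > 0 such that t > K implies |(7t - 3)/(6t + 7) − (7/6)| < ε.
(7t - 3)/(6t + 7) − (7/6) = (6(7t - 3) − 7(6t + 7)) / (6(6t + 7)) = -67/(6(6t + 7)).
For t > 0 we have 6t + 7 > 6t, so |(7t - 3)/(6t + 7) − (7/6)| = 67/(6(6t + 7)) < 67/(6·6t) = (67/36)/t.
Thus |(7t - 3)/(6t + 7) − (7/6)| < ε whenever t > (67/36)/ε.
Take K = (67/36)/ε. If t > K then |(7t - 3)/(6t + 7) − (7/6)| < (67/36)/t < ε.

K = (67/36)/ε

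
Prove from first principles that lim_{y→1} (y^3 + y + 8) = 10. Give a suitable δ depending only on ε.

δ = min(2, ε/14)

Let ε > 0 be given. We want δ > 0 such that 0 < |y − 1| < δ implies |(y^3 + y + 8) − 10| < ε.
(y^3 + y + 8) − 10 = y^3 + y - 2 = (y − 1)(y^2 + y + 2).
So |(y^3 + y + 8) − 10| = |y − 1|·|y^2 + y + 2|.
Assume first that |y − 1| < 2, so |y| < 3. Then |y^2 + y + 2| ≤ 3^2 + 3 + 2 = 14.
Hence |(y^3 + y + 8) − 10| ≤ 14|y − 1| < ε provided |y − 1| < ε/14.
Choosing δ = min(2, ε/14) ensures both conditions, hence |(y^3 + y + 8) − 10| < ε.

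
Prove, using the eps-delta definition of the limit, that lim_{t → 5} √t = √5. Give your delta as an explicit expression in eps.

delta = min(5, √5·eps)

Suppose eps > 0. We want delta > 0 such that 0 < |t − 5| < delta implies |√t − √5| < eps.
Multiplying by the conjugate, |√t − √5| = |t − 5|/(√t + √5).
Restrict delta ≤ 5 so that |t − 5| < 5 forces t > 0, and then √t + √5 > √5.
Hence |√t − √5| < |t − 5|/√5, which is < eps once |t − 5| < √5·eps.
Take delta = min(5, √5·eps). If 0 < |t − 5| < delta then t > 0 and |√t − √5| < |t − 5|/√5 < eps.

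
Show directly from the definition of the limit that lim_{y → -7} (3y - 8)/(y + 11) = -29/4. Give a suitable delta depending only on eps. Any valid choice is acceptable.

Fix eps > 0. We want delta > 0 with 0 < |y + 7| < delta ⇒ |(3y - 8)/(y + 11) + 29/4| < eps.
Combining over a common denominator, (3y - 8)/(y + 11) + 29/4 = [(3y - 8)·4 − (-29)·(y + 11)] / [4·(y + 11)] = 41(y + 7) / (4(y + 11)).
So |(3y - 8)/(y + 11) + 29/4| = 41|y + 7| / (4·|y + 11|).
Restrict delta ≤ 2. Then |y + 7| < 2 gives |y + 11| = |(y + 7) + 4| ≥ 4 − 2 = 2.
Hence |(3y - 8)/(y + 11) + 29/4| < 41|y + 7|/(4·2) = (41/8)|y + 7|, which is < eps once |y + 7| < (8/41)eps.
Take delta = min(2, (8/41)eps). Then 0 < |y + 7| < delta forces both bounds, so |(3y - 8)/(y + 11) + 29/4| < eps.

delta = min(2, (8/41)eps)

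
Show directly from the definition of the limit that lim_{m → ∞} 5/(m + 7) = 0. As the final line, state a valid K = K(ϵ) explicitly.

Let ϵ > 0. For m ≥ 1, |5/(m + 7) − 0| = 5/(m + 7) ≤ 5/m.
We need 5/m < ϵ, i.e. m > 5/ϵ.
Take K = 5/ϵ. If m > K then |5/(m + 7)| ≤ 5/m < ϵ.

K = 5/ϵ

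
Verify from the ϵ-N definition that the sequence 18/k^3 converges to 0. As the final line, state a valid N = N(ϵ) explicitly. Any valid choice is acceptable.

N = (18/ϵ)^{1/3}

Fix ϵ > 0. For k ≥ 1, |18/k^3 − 0| = 18/k^3.
18/k^3 < ϵ ⇔ k^3 > 18/ϵ ⇔ k > (18/ϵ)^{1/3}.
Take N = (18/ϵ)^{1/3}. Then k > N implies 18/k^3 < ϵ.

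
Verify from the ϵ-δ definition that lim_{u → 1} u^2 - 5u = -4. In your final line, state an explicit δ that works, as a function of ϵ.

δ = min(2, ϵ/7)

Let ϵ > 0 be given. We want δ > 0 such that 0 < |u − 1| < δ implies |(u^2 - 5u) + 4| < ϵ.
(u^2 - 5u) + 4 = u^2 - 5u + 4 = (u − 1)(u - 4).
So |(u^2 - 5u) + 4| = |u − 1|·|u - 4|.
Require δ ≤ 2. Then |u − 1| < 2 gives |u| < 3, and by the triangle inequality |u - 4| ≤ 3 + 4 = 7.
Hence |(u^2 - 5u) + 4| ≤ 7|u − 1| < ϵ provided |u − 1| < ϵ/7.
Choosing δ = min(2, ϵ/7) ensures both conditions, hence |(u^2 - 5u) + 4| < ϵ.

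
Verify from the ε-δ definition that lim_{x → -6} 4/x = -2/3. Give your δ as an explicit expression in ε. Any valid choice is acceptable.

δ = min(3, (9/2)ε)

Fix ε > 0. We seek δ > 0 such that 0 < |x + 6| < δ implies |4/x + 2/3| < ε.
|4/x + 2/3| = 4·|-6 − x|/(6·|x|) = 4|x + 6|/(6|x|).
Require δ ≤ 3 so that |x| > 6 − 3 = 3, hence 6|x| > 18.
Then |4/x + 2/3| < 4|x + 6|/18, which is < ε when |x + 6| < (9/2)ε.
Take δ = min(3, (9/2)ε). Then 0 < |x + 6| < δ gives both |x + 6| < 3 and |x + 6| < (9/2)ε, so |4/x + 2/3| < ε.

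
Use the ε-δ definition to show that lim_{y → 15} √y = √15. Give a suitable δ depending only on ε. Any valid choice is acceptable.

Fix ε > 0. We want δ > 0 such that 0 < |y − 15| < δ implies |√y − √15| < ε.
Rationalise: √y − √15 = (y − 15)/(√y + √15), so |√y − √15| = |y − 15|/(√y + √15).
Restrict δ ≤ 15 so that |y − 15| < 15 forces y > 0, and then √y + √15 > √15.
Hence |√y − √15| < |y − 15|/√15, which is < ε once |y − 15| < √15·ε.
Take δ = min(15, √15·ε). If 0 < |y − 15| < δ then y > 0 and |√y − √15| < |y − 15|/√15 < ε.

δ = min(15, √15·ε)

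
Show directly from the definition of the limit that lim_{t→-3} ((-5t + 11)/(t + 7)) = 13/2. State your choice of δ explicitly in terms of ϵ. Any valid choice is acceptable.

δ = min(2, (4/23)ϵ)

Let ϵ > 0 be given. We want δ > 0 with 0 < |t + 3| < δ ⇒ |(-5t + 11)/(t + 7) − (13/2)| < ϵ.
Combining over a common denominator, (-5t + 11)/(t + 7) − (13/2) = [(-5t + 11)·4 − 26·(t + 7)] / [4·(t + 7)] = -46(t + 3) / (4(t + 7)).
So |(-5t + 11)/(t + 7) − (13/2)| = 46|t + 3| / (4·|t + 7|).
Restrict δ ≤ 2. Then |t + 3| < 2 gives |t + 7| = |(t + 3) + 4| ≥ 4 − 2 = 2.
Hence |(-5t + 11)/(t + 7) − (13/2)| < 46|t + 3|/(4·2) = (23/4)|t + 3|, which is < ϵ once |t + 3| < (4/23)ϵ.
Take δ = min(2, (4/23)ϵ). Then 0 < |t + 3| < δ forces both bounds, so |(-5t + 11)/(t + 7) − (13/2)| < ϵ.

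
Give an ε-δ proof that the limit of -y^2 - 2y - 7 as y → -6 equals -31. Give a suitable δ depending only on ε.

Suppose ε > 0. We want δ > 0 such that 0 < |y + 6| < δ implies |(-y^2 - 2y - 7) + 31| < ε.
(-y^2 - 2y - 7) + 31 = -y^2 - 2y + 24 = (y + 6)(-y + 4).
So |(-y^2 - 2y - 7) + 31| = |y + 6|·|-y + 4|.
Require δ ≤ 1. Then |y + 6| < 1 gives |y| < 7, and by the triangle inequality |-y + 4| ≤ 7 + 4 = 11.
Hence |(-y^2 - 2y - 7) + 31| ≤ 11|y + 6| < ε provided |y + 6| < ε/11.
Choosing δ = min(1, ε/11) ensures both conditions, hence |(-y^2 - 2y - 7) + 31| < ε.

δ = min(1, ε/11)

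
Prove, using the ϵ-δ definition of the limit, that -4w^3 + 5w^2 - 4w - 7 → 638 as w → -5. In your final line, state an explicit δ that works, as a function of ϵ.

Let ϵ > 0. We want δ > 0 such that 0 < |w + 5| < δ implies |(-4w^3 + 5w^2 - 4w - 7) − 638| < ϵ.
(-4w^3 + 5w^2 - 4w - 7) − 638 = -4w^3 + 5w^2 - 4w - 645 = (w + 5)(-4w^2 + 25w - 129).
So |(-4w^3 + 5w^2 - 4w - 7) − 638| = |w + 5|·|-4w^2 + 25w - 129|.
Require δ ≤ 1. Then |w + 5| < 1 gives |w| < 6, and by the triangle inequality |-4w^2 + 25w - 129| ≤ 4·6^2 + 25·6 + 129 = 423.
Hence |(-4w^3 + 5w^2 - 4w - 7) − 638| ≤ 423|w + 5| < ϵ provided |w + 5| < ϵ/423.
Choosing δ = min(1, ϵ/423) ensures both conditions, hence |(-4w^3 + 5w^2 - 4w - 7) − 638| < ϵ.

δ = min(1, ϵ/423)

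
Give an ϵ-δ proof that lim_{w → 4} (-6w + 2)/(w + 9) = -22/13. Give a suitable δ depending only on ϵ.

Let ϵ > 0 be given. We want δ > 0 with 0 < |w − 4| < δ ⇒ |(-6w + 2)/(w + 9) + 22/13| < ϵ.
Combining over a common denominator, (-6w + 2)/(w + 9) + 22/13 = [(-6w + 2)·13 − (-22)·(w + 9)] / [13·(w + 9)] = -56(w − 4) / (13(w + 9)).
So |(-6w + 2)/(w + 9) + 22/13| = 56|w − 4| / (13·|w + 9|).
Restrict δ ≤ 13/2. Then |w − 4| < 13/2 gives |w + 9| = |(w − 4) + 13| ≥ 13 − 13/2 = 13/2.
Hence |(-6w + 2)/(w + 9) + 22/13| < 56|w − 4|/(13·(13/2)) = (112/169)|w − 4|, which is < ϵ once |w − 4| < (169/112)ϵ.
Take δ = min(13/2, (169/112)ϵ). Then 0 < |w − 4| < δ forces both bounds, so |(-6w + 2)/(w + 9) + 22/13| < ϵ.

δ = min(13/2, (169/112)ϵ)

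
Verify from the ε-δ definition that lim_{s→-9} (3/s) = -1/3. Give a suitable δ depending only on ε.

Fix ε > 0. We seek δ > 0 such that 0 < |s + 9| < δ implies |3/s + 1/3| < ε.
|3/s + 1/3| = 3·|-9 − s|/(9·|s|) = 3|s + 9|/(9|s|).
Restrict δ ≤ 9/2. Then |s + 9| < 9/2 gives |s| > 9/2, so 9|s| > 81/2.
Then |3/s + 1/3| < 3|s + 9|/(81/2), which is < ε when |s + 9| < (27/2)ε.
Take δ = min(9/2, (27/2)ε). Then 0 < |s + 9| < δ gives both |s + 9| < 9/2 and |s + 9| < (27/2)ε, so |3/s + 1/3| < ε.

δ = min(9/2, (27/2)ε)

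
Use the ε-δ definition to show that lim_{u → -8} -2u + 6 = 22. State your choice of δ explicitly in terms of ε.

δ = ε/2

Fix ε > 0. We need δ > 0 so that 0 < |u + 8| < δ implies |(-2u + 6) − 22| < ε.
Since (-2u + 6) − 22 = -2(u + 8), we have |(-2u + 6) − 22| = 2|u + 8|.
Thus it suffices that |u + 8| < ε/2.
Choosing δ = ε/2 gives |(-2u + 6) − 22| = 2|u + 8| < ε whenever |u + 8| < δ.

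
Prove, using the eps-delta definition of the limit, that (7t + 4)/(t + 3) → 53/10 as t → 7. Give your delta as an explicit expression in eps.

delta = min(5, (50/17)eps)

Fix eps > 0. We want delta > 0 with 0 < |t − 7| < delta ⇒ |(7t + 4)/(t + 3) − (53/10)| < eps.
Combining over a common denominator, (7t + 4)/(t + 3) − (53/10) = [(7t + 4)·10 − 53·(t + 3)] / [10·(t + 3)] = 17(t − 7) / (10(t + 3)).
So |(7t + 4)/(t + 3) − (53/10)| = 17|t − 7| / (10·|t + 3|).
Require delta ≤ 5, so |t + 3| ≥ |10| − |t − 7| > 10 − 5 = 5.
Hence |(7t + 4)/(t + 3) − (53/10)| < 17|t − 7|/(10·5) = (17/50)|t − 7|, which is < eps once |t − 7| < (50/17)eps.
Take delta = min(5, (50/17)eps). Then 0 < |t − 7| < delta forces both bounds, so |(7t + 4)/(t + 3) − (53/10)| < eps.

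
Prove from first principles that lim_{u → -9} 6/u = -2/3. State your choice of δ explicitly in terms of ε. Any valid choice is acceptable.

Let ε > 0. We seek δ > 0 such that 0 < |u + 9| < δ implies |6/u + 2/3| < ε.
|6/u + 2/3| = 6·|-9 − u|/(9·|u|) = 6|u + 9|/(9|u|).
Restrict δ ≤ 9/2. Then |u + 9| < 9/2 gives |u| > 9/2, so 9|u| > 81/2.
Then |6/u + 2/3| < 6|u + 9|/(81/2), which is < ε when |u + 9| < (27/4)ε.
Take δ = min(9/2, (27/4)ε). Then 0 < |u + 9| < δ gives both |u + 9| < 9/2 and |u + 9| < (27/4)ε, so |6/u + 2/3| < ε.

δ = min(9/2, (27/4)ε)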